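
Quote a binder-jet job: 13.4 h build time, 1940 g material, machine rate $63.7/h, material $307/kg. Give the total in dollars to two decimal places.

$1449.16

Machine-time cost: 63.7 × 13.4 → $853.58.
Material cost = 307 × 1940/1000, so $595.58.
Total = 853.58 + 595.58 = $1449.16.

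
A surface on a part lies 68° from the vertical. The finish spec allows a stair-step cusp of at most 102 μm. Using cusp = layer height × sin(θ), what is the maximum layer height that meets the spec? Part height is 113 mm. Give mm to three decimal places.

sin(68°) = 0.9272; t_max = 0.102/0.9272 = 0.110 mm.

0.110 mm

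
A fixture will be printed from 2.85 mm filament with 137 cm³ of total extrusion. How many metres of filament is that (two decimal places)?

A = π r² = π × 1.425² = 6.3794 mm².
Length = 137 cm³ / 6.3794 mm² = 137000 / 6.3794 = 21475.37 mm = 21.48 m.

21.48 m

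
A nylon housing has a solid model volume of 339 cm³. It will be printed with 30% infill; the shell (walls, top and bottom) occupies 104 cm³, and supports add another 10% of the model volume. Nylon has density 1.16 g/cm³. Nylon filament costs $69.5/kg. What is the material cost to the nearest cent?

$16.80

Infill region = 339 − 104 = 235 cm³.
Infill deposited = 0.30 × 235 = 70.5 cm³.
Support = 0.10 × 339, so 33.9 cm³.
Total printed volume: 104 + 70.5 + 33.9 → 208.4 cm³.
Mass = 208.4 × 1.16, so 241.744 g.
Cost = 241.744 g / 1000 × $69.5/kg = $16.80.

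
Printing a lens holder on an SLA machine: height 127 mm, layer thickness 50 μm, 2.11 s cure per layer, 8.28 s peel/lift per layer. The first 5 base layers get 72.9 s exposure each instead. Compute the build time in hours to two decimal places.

Layers = ⌈127/0.05⌉ = 2540.
Base layers = 5 × (72.9 + 8.28), so 405.9 s.
Normal layers = 2535 × (2.11 + 8.28), so 26338.65 s.
Sum: 405.9 + 26338.65 = 26744.55 s → 7.43 hours.

7.43 hours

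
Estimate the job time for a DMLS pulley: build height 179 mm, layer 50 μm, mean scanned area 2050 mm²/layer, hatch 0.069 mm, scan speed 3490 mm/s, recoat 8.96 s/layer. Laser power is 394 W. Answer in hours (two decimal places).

Number of layers: 179 / 0.05 → 3580 (rounded up).
Hatch length per layer: 2050 / 0.069 → 29710.1 mm.
Laser time per layer: 29710.1 / 3490 → 8.5129 s.
Per-layer time = 8.5129 + 8.96 = 17.4729 s.
Build time = 3580 × 17.4729 = 62552.982 s = 17.38 hours.

17.38 hours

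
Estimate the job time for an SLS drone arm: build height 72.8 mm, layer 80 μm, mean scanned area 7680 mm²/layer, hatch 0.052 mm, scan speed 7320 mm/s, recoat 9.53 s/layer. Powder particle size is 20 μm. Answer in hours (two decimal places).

7.51 hours

Layers = ⌈72.8/0.08⌉ = 910.
Scan path per layer = 7680 / 0.052 = 147692.3 mm.
Laser time per layer: 147692.3 / 7320 → 20.1765 s.
Layer cycle = 20.1765 + 9.53 = 29.7065 s.
Total: 910 × 29.7065 s = 27032.915 s → 7.51 hours.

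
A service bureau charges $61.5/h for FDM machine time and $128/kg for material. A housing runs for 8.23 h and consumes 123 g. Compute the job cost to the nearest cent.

Time charge = 61.5 × 8.23 = $506.145.
Material charge = 128 × 123/1000, so $15.744.
Total = 506.145 + 15.744 = 521.889 ≈ $521.89.

$521.89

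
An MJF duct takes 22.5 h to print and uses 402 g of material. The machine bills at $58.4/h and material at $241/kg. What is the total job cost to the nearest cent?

$1410.88

Machine-time cost = 58.4 × 22.5, so $1314.00.
Material charge = 241 × 402/1000, so $96.882.
Job cost: 1314.00 + 96.882 = 1410.882 ≈ $1410.88.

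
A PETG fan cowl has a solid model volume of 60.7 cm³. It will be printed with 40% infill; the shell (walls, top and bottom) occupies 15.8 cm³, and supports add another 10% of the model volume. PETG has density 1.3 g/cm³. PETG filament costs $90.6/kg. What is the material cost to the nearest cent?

$4.69

Infill region = 60.7 − 15.8 = 44.9 cm³.
Infill deposited = 0.40 × 44.9, so 17.96 cm³.
Support = 0.10 × 60.7, so 6.07 cm³.
Total printed volume = 15.8 + 17.96 + 6.07, so 39.83 cm³.
Mass = 39.83 × 1.3, so 51.779 g.
Cost = 51.779 g / 1000 × $90.6/kg = $4.69.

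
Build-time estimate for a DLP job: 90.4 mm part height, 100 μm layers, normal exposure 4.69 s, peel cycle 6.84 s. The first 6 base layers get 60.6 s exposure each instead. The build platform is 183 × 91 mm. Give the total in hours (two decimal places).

Layer count = ceil(90.4 / 0.1) = 904.
Burn-in layers = 6 × (60.6 + 6.84) = 404.64 s.
Remaining layers: 898 × (4.69 + 6.84) → 10353.94 s.
Total = 404.64 + 10353.94 = 10758.58 s = 2.99 hours.

2.99 hours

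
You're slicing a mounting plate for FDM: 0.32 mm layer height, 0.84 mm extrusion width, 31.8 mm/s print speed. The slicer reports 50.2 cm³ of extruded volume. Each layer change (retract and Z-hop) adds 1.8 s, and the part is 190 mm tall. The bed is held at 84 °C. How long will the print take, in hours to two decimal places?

1.93 hours

Line area: 0.32 × 0.84 → 0.2688 mm².
Total extruded path = 50200/0.2688 = 186756 mm.
Print-move time: 186756 / 31.8 → 5872.8 s.
Number of layers: 190 / 0.32 → 594 (rounded up).
Z-hop total: 594 × 1.8 → 1069.2 s.
Altogether 5872.8 + 1069.2 = 6942 s, i.e. 1.93 hours.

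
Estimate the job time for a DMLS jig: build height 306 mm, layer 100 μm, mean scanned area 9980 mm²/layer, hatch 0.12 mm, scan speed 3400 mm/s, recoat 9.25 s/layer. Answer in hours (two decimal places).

28.65 hours

Number of layers: 306 / 0.1 → 3060 (rounded up).
Scan path per layer = 9980 / 0.12, so 83166.7 mm.
Scan time per layer: 83166.7 / 3400 → 24.4608 s.
Per-layer time = 24.4608 + 9.25 = 33.7108 s.
Total: 3060 × 33.7108 s = 103155.048 s → 28.65 hours.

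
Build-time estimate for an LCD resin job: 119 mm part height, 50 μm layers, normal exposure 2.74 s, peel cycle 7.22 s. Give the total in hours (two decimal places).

6.58 hours

Layers = ⌈119/0.05⌉ = 2380.
Per-layer time: 2.74 + 7.22 → 9.96 s.
Build time: 2380 × 9.96 s = 23704.8 s, i.e. 6.58 hours.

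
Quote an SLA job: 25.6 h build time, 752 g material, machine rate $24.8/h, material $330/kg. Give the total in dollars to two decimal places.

Time charge = 24.8 × 25.6, so $634.88.
Feedstock cost = 330 × 752/1000 = $248.16.
Job cost: 634.88 + 248.16 = $883.04.

$883.04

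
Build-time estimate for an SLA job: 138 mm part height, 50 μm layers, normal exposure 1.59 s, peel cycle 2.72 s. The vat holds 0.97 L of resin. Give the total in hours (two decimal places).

Layers = ⌈138/0.05⌉ = 2760.
Each layer takes: 1.59 + 2.72 → 4.31 s.
Build time: 2760 × 4.31 s = 11895.6 s, i.e. 3.30 hours.

3.30 hours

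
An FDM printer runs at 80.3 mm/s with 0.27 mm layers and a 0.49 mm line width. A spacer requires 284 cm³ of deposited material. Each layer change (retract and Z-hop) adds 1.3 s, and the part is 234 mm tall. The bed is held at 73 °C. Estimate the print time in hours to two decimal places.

7.74 hours

Extrusion cross-section = 0.27 × 0.49, so 0.1323 mm².
Toolpath length = 284 cm³ / 0.1323 mm² = 284000 / 0.1323 = 2146636.4 mm.
Time extruding = 2146636.4 / 80.3 = 26732.7 s.
Layers = ⌈234/0.27⌉ = 867.
Layer-change overhead = 867 × 1.3 = 1127.1 s.
Altogether 26732.7 + 1127.1 = 27859.8 s, i.e. 7.74 hours.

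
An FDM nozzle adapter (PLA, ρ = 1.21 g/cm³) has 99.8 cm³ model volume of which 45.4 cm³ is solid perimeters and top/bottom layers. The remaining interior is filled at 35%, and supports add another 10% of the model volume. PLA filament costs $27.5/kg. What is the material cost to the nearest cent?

$2.48

Interior volume: 99.8 − 45.4 → 54.4 cm³.
Infill deposited = 0.35 × 54.4 = 19.04 cm³.
Support = 0.10 × 99.8 = 9.98 cm³.
Total extruded: 45.4 + 19.04 + 9.98 → 74.42 cm³.
Mass = 74.42 × 1.21 = 90.0482 g.
Cost = 90.0482 g / 1000 × $27.5/kg = $2.48.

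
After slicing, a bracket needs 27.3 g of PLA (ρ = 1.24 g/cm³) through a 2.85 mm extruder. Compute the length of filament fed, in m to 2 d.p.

3.45 m

Volume = 27.3 g / 1.24 g·cm⁻³ = 22.0161 cm³ = 22016.1 mm³.
A = π r² = π × 1.425² = 6.3794 mm².
L = V/A = 22016.1/6.3794 = 3451.12 mm → 3.45 m.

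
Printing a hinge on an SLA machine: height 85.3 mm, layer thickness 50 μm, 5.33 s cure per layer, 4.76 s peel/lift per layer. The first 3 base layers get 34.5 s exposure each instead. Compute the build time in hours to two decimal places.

Number of layers: 85.3 / 0.05 → 1706 (rounded up).
Bottom layers = 3 × (34.5 + 4.76) = 117.78 s.
Regular layers = 1703 × (5.33 + 4.76) = 17183.27 s.
Total = 117.78 + 17183.27 = 17301.05 s = 4.81 hours.

4.81 hours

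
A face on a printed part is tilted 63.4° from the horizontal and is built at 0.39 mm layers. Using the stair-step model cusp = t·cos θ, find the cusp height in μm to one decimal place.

174.6 μm

h_c = t·cos θ = 0.39 × 0.4478 = 0.174642 mm (174.6 μm).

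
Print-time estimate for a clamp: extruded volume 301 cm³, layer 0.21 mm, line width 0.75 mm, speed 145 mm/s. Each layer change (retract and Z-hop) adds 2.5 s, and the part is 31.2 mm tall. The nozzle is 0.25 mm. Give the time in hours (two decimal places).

Line area: 0.21 × 0.75 → 0.1575 mm².
Toolpath length = 301 cm³ / 0.1575 mm² = 301000 / 0.1575 = 1911111.1 mm.
Time extruding = 1911111.1 / 145, so 13180.1 s.
Number of layers: 31.2 / 0.21 → 149 (rounded up).
Non-print overhead: 149 × 2.5 → 372.5 s.
Altogether 13180.1 + 372.5 = 13552.6 s, i.e. 3.76 hours.

3.76 hours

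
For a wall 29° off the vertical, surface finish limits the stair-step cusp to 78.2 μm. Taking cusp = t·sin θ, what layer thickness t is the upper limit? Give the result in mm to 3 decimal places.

sin(29°) = 0.4848; t_max = 0.0782/0.4848 = 0.161 mm.

0.161 mm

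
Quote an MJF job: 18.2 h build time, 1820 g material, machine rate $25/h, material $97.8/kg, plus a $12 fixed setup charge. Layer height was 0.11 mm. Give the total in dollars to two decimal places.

$645.00

Machine cost = 25 × 18.2 = $455.00.
Material cost = 97.8 × 1820/1000 = $177.996.
Total = 455.00 + 177.996 + 12 = 644.996 ≈ $645.00.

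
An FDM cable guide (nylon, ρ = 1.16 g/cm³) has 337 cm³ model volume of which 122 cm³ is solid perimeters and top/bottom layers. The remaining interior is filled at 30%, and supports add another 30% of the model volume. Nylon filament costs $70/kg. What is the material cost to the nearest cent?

$23.35

Volume inside the shell: 337 − 122 → 215 cm³.
Infill volume = 0.30 × 215, so 64.5 cm³.
Support = 0.30 × 337 = 101.1 cm³.
Total extruded = 122 + 64.5 + 101.1 = 287.6 cm³.
Mass: 287.6 × 1.16 → 333.616 g.
At $70/kg: 333.616/1000 × 70 = $23.35.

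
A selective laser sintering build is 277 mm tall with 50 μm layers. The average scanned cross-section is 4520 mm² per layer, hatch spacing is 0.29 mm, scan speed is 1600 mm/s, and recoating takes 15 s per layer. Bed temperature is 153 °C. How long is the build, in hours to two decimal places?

38.07 hours

Number of layers: 277 / 0.05 → 5540 (rounded up).
Hatch length per layer = 4520 / 0.29, so 15586.2 mm.
Scan time per layer = 15586.2 / 1600 = 9.7414 s.
Time per layer: 9.7414 + 15 → 24.7414 s.
Build time = 5540 × 24.7414 = 137067.356 s = 38.07 hours.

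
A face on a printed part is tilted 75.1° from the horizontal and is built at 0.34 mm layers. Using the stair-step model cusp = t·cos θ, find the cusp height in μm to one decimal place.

87.4 μm

cos(75.1°) = 0.2571, so cusp = 0.34 × 0.2571 = 0.087414 mm → 87.4 μm.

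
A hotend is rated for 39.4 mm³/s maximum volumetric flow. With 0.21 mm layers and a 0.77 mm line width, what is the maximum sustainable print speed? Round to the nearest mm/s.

A: 0.21 × 0.77 → 0.1617 mm².
v_max = Q/A = 39.4/0.1617 = 243.66 mm/s → 244 mm/s.

244 mm/s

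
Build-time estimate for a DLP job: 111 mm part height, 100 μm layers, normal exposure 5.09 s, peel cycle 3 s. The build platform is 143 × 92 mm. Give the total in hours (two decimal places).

Layer count = ceil(111 / 0.1) = 1110.
Each layer takes: 5.09 + 3 → 8.09 s.
Build time: 1110 × 8.09 s = 8979.9 s, i.e. 2.49 hours.

2.49 hours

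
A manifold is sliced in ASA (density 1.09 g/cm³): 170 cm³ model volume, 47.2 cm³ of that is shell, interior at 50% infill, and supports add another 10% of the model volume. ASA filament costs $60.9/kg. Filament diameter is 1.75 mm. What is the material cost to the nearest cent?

Volume inside the shell = 170 − 47.2 = 122.8 cm³.
Infill volume = 0.50 × 122.8, so 61.4 cm³.
Support: 0.10 × 170 → 17 cm³.
Total printed volume = 47.2 + 61.4 + 17, so 125.6 cm³.
Mass: 125.6 × 1.09 → 136.904 g.
At $60.9/kg: 136.904/1000 × 60.9 = $8.34.

$8.34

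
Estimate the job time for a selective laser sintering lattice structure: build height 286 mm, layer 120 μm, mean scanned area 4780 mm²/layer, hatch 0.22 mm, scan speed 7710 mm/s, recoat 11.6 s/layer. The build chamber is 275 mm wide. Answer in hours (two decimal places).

9.55 hours

Layer count = ceil(286 / 0.12) = 2384.
Per-layer scan distance = 4780 / 0.22 = 21727.3 mm.
Scan time per layer: 21727.3 / 7710 → 2.8181 s.
Layer cycle = 2.8181 + 11.6 = 14.4181 s.
Total: 2384 × 14.4181 s = 34372.7504 s → 9.55 hours.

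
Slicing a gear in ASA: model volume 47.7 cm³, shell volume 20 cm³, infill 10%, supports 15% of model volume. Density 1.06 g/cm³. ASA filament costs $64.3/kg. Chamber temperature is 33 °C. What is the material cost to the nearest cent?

Infill region = 47.7 − 20 = 27.7 cm³.
Deposited infill = 0.10 × 27.7 = 2.77 cm³.
Support = 0.15 × 47.7 = 7.155 cm³.
Total extruded = 20 + 2.77 + 7.155 = 29.925 cm³.
Mass = 29.925 × 1.06, so 31.7205 g.
Cost = 31.7205 g / 1000 × $64.3/kg = $2.04.

$2.04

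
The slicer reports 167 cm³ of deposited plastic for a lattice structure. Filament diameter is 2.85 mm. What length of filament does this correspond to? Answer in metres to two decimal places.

A = π r² = π × 1.425² = 6.3794 mm².
Length = 167 cm³ / 6.3794 mm² = 167000 / 6.3794 = 26178.01 mm = 26.18 m.

26.18 m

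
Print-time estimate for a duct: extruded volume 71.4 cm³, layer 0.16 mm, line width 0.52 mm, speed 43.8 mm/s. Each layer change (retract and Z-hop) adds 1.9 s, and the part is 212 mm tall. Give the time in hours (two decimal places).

6.14 hours

Line area = 0.16 × 0.52, so 0.0832 mm².
Total extruded path = 71400/0.0832 = 858173.1 mm.
Print-move time = 858173.1 / 43.8, so 19593 s.
Layers = ⌈212/0.16⌉ = 1325.
Z-hop total = 1325 × 1.9 = 2517.5 s.
Total = 19593 + 2517.5 = 22110.5 s = 6.14 hours.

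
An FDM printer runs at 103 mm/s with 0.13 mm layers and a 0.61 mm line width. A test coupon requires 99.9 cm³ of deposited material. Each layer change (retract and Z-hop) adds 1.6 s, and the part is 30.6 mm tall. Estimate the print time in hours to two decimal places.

Extrusion cross-section: 0.13 × 0.61 → 0.0793 mm².
Toolpath length = 99.9 cm³ / 0.0793 mm² = 99900 / 0.0793 = 1259773 mm.
Print-move time = 1259773 / 103 = 12230.8 s.
Layer count = ceil(30.6 / 0.13) = 236.
Non-print overhead = 236 × 1.6, so 377.6 s.
Altogether 12230.8 + 377.6 = 12608.4 s, i.e. 3.50 hours.

3.50 hours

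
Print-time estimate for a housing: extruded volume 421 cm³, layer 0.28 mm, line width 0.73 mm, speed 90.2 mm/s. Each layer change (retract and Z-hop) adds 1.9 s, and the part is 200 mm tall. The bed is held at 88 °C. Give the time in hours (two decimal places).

Bead cross-section = 0.28 × 0.73, so 0.2044 mm².
Total extruded path = 421000/0.2044 = 2059686.9 mm.
Extrusion time = 2059686.9 / 90.2 = 22834.7 s.
Layer count = ceil(200 / 0.28) = 715.
Layer-change overhead = 715 × 1.9 = 1358.5 s.
Altogether 22834.7 + 1358.5 = 24193.2 s, i.e. 6.72 hours.

6.72 hours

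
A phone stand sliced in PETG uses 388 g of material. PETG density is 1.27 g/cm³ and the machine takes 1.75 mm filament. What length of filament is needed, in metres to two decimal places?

127.02 m

Extruded volume: 388/1.27 = 305.5118 cm³ (305511.8 mm³).
Cross-section of 1.75 mm filament: π·(1.75/2)² = 2.4053 mm².
Length = 305511.8 / 2.4053 = 127016.09 mm = 127.02 m.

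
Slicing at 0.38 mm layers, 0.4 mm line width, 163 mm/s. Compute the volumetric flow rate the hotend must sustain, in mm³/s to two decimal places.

24.78

Bead cross-section = 0.38 × 0.4 = 0.152 mm².
Q = v·A = 163 × 0.152 = 24.78 mm³/s.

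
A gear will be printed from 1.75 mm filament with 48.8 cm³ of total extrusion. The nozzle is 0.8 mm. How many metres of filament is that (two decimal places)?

Filament cross-section = π × (1.75/2)² = 2.4053 mm².
L = 48800 mm³ / 2.4053 mm² = 20288.53 mm, i.e. 20.29 m.

20.29 m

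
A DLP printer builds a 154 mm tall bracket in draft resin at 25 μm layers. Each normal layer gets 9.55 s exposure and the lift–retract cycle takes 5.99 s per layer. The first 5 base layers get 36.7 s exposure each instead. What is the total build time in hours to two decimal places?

Number of layers: 154 / 0.025 → 6160 (rounded up).
Bottom layers = 5 × (36.7 + 5.99), so 213.45 s.
Remaining layers = 6155 × (9.55 + 5.99) = 95648.7 s.
Total = 213.45 + 95648.7 = 95862.15 s = 26.63 hours.

26.63 hours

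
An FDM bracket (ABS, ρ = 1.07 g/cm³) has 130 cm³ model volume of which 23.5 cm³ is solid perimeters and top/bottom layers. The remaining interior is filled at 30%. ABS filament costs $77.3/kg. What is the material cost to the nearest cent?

Interior volume = 130 − 23.5, so 106.5 cm³.
Deposited infill = 0.30 × 106.5 = 31.95 cm³.
Deposited volume: 23.5 + 31.95 → 55.45 cm³.
Mass = 55.45 × 1.07 = 59.3315 g.
At $77.3/kg: 59.3315/1000 × 77.3 = $4.59.

$4.59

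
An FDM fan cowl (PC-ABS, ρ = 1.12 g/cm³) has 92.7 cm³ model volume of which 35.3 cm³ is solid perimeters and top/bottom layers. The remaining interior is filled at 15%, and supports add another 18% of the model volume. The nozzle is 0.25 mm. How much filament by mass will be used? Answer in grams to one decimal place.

Infill region = 92.7 − 35.3, so 57.4 cm³.
Infill deposited: 0.15 × 57.4 → 8.61 cm³.
Support: 0.18 × 92.7 → 16.686 cm³.
Total printed volume: 35.3 + 8.61 + 16.686 → 60.596 cm³.
Mass = 60.596 × 1.12 = 67.86752 g.

67.9 g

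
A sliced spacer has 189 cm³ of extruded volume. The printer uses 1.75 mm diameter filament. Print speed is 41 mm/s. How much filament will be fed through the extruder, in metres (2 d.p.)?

78.58 m

Cross-section of 1.75 mm filament: π·(1.75/2)² = 2.4053 mm².
L = 189000 mm³ / 2.4053 mm² = 78576.48 mm, i.e. 78.58 m.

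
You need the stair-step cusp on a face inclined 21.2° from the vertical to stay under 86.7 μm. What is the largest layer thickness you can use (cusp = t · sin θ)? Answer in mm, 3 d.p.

Layer height = cusp / sin(21.2°) = 0.0867 / 0.3616 = 0.240 mm.

0.240 mm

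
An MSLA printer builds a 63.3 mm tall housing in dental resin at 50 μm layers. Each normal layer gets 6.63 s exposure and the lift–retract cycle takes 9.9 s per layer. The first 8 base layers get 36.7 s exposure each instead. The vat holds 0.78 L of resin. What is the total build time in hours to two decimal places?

5.88 hours

Number of layers: 63.3 / 0.05 → 1266 (rounded up).
Bottom layers = 8 × (36.7 + 9.9) = 372.8 s.
Regular layers = 1258 × (6.63 + 9.9) = 20794.74 s.
Total = 372.8 + 20794.74 = 21167.54 s = 5.88 hours.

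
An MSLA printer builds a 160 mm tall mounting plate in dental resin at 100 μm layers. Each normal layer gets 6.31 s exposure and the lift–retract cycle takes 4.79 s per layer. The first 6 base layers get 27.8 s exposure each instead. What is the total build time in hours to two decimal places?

Number of layers: 160 / 0.1 → 1600 (rounded up).
Burn-in layers = 6 × (27.8 + 4.79), so 195.54 s.
Regular layers = 1594 × (6.31 + 4.79) = 17693.4 s.
Total = 195.54 + 17693.4 = 17888.94 s = 4.97 hours.

4.97 hours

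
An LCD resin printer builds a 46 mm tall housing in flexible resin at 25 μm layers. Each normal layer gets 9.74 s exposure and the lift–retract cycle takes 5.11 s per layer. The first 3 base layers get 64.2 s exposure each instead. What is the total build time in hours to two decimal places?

7.64 hours

Layer count = ceil(46 / 0.025) = 1840.
Base layers = 3 × (64.2 + 5.11), so 207.93 s.
Regular layers: 1837 × (9.74 + 5.11) → 27279.45 s.
Sum: 207.93 + 27279.45 = 27487.38 s → 7.64 hours.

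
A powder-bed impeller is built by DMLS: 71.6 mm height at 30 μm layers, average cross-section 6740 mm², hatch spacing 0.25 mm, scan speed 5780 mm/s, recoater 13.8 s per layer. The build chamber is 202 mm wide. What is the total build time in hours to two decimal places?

12.24 hours

Layer count = ceil(71.6 / 0.03) = 2387.
Scan path per layer: 6740 / 0.25 → 26960 mm.
Laser time per layer = 26960 / 5780, so 4.6644 s.
Per-layer time = 4.6644 + 13.8, so 18.4644 s.
Build time = 2387 × 18.4644 = 44074.5228 s = 12.24 hours.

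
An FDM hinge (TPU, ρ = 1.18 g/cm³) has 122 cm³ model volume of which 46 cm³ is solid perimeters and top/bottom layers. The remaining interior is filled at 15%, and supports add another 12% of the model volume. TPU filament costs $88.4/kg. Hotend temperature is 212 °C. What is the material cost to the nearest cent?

Interior volume = 122 − 46 = 76 cm³.
Infill deposited: 0.15 × 76 → 11.4 cm³.
Support = 0.12 × 122 = 14.64 cm³.
Total printed volume: 46 + 11.4 + 14.64 → 72.04 cm³.
Mass: 72.04 × 1.18 → 85.0072 g.
At $88.4/kg: 85.0072/1000 × 88.4 = $7.51.

$7.51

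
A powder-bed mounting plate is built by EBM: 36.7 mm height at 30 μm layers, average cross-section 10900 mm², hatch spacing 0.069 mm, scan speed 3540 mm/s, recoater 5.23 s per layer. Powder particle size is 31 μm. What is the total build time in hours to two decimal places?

16.95 hours

Layers = ⌈36.7/0.03⌉ = 1224.
Per-layer scan distance: 10900 / 0.069 → 157971 mm.
Per-layer scan time = 157971 / 3540, so 44.6246 s.
Per-layer time = 44.6246 + 5.23, so 49.8546 s.
Total: 1224 × 49.8546 s = 61022.0304 s → 16.95 hours.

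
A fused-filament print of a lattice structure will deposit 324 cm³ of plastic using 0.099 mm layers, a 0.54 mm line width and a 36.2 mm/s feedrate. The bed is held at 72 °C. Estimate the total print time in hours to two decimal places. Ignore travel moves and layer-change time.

Extrusion cross-section = 0.099 × 0.54 = 0.05346 mm².
Path length: 324000 mm³ / 0.05346 mm² → 6060606.1 mm.
Print-move time: 6060606.1 / 36.2 → 167420.1 s.
In the requested units: 167420.1 s = 46.51 hours.

46.51 hours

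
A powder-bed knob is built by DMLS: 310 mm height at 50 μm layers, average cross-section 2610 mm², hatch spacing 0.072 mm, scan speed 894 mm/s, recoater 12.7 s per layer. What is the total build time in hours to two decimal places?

91.71 hours

Layer count = ceil(310 / 0.05) = 6200.
Per-layer scan distance = 2610 / 0.072, so 36250 mm.
Scan time per layer: 36250 / 894 → 40.5481 s.
Layer cycle: 40.5481 + 12.7 → 53.2481 s.
Total: 6200 × 53.2481 s = 330138.22 s → 91.71 hours.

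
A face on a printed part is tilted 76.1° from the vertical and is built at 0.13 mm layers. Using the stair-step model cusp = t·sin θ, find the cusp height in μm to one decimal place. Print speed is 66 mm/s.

sin(76.1°) = 0.9707, so cusp = 0.13 × 0.9707 = 0.126191 mm → 126.2 μm.

126.2 μm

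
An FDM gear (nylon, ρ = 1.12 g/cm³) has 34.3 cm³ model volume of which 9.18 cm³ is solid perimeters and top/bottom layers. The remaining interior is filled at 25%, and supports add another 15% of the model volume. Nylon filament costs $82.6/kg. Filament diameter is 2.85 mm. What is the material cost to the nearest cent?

$1.91

Volume inside the shell = 34.3 − 9.18 = 25.12 cm³.
Infill volume: 0.25 × 25.12 → 6.28 cm³.
Support = 0.15 × 34.3, so 5.145 cm³.
Total printed volume = 9.18 + 6.28 + 5.145, so 20.605 cm³.
Mass: 20.605 × 1.12 → 23.0776 g.
At $82.6/kg: 23.0776/1000 × 82.6 = $1.91.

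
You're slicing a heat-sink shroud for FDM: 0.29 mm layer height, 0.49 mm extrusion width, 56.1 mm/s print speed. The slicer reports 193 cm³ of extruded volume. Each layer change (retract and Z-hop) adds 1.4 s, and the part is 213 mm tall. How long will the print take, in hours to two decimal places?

7.01 hours

Line area = 0.29 × 0.49, so 0.1421 mm².
Total extruded path = 193000/0.1421 = 1358198.5 mm.
Print-move time = 1358198.5 / 56.1, so 24210.3 s.
Number of layers: 213 / 0.29 → 735 (rounded up).
Z-hop total = 735 × 1.4 = 1029 s.
Altogether 24210.3 + 1029 = 25239.3 s, i.e. 7.01 hours.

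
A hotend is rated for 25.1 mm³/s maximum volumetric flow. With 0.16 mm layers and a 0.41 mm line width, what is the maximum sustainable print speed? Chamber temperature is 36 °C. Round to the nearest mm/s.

A = 0.16 × 0.41 = 0.0656 mm².
Max speed = 25.1 / 0.0656 = 382.62 ≈ 383 mm/s.

383 mm/s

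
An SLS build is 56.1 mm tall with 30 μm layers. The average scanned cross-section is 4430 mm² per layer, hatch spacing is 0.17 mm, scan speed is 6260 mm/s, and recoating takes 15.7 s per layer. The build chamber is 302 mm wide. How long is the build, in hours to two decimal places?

Layers = ⌈56.1/0.03⌉ = 1870.
Per-layer scan distance = 4430 / 0.17, so 26058.8 mm.
Laser time per layer: 26058.8 / 6260 → 4.1627 s.
Time per layer = 4.1627 + 15.7 = 19.8627 s.
Total: 1870 × 19.8627 s = 37143.249 s → 10.32 hours.

10.32 hours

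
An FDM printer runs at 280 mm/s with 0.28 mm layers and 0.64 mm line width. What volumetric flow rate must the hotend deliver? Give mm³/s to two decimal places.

A = 0.28 × 0.64 = 0.1792 mm².
Q = v·A = 280 × 0.1792 = 50.18 mm³/s.

50.18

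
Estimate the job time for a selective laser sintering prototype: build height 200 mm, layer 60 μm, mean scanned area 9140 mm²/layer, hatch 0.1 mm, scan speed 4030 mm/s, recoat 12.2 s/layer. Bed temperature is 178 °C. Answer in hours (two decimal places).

32.30 hours

Layers = ⌈200/0.06⌉ = 3334.
Scan path per layer = 9140 / 0.1, so 91400 mm.
Scan time per layer = 91400 / 4030 = 22.6799 s.
Layer cycle = 22.6799 + 12.2, so 34.8799 s.
Build time = 3334 × 34.8799 = 116289.5866 s = 32.30 hours.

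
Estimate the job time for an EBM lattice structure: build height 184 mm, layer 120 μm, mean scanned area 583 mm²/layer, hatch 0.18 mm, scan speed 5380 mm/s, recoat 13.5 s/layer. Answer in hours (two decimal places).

Number of layers: 184 / 0.12 → 1534 (rounded up).
Per-layer scan distance = 583 / 0.18, so 3238.9 mm.
Scan time per layer: 3238.9 / 5380 → 0.602 s.
Layer cycle: 0.602 + 13.5 → 14.102 s.
Build time = 1534 × 14.102 = 21632.468 s = 6.01 hours.

6.01 hours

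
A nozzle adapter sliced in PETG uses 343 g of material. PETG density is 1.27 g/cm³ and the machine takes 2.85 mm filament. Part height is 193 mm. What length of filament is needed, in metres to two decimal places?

Extruded volume: 343/1.27 = 270.0787 cm³ (270078.7 mm³).
Cross-section of 2.85 mm filament: π·(2.85/2)² = 6.3794 mm².
L = V/A = 270078.7/6.3794 = 42336.07 mm → 42.34 m.

42.34 m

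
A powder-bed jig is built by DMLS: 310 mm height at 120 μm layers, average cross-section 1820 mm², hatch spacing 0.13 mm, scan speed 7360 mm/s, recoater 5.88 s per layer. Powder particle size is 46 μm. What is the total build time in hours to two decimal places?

5.59 hours

Layers = ⌈310/0.12⌉ = 2584.
Per-layer scan distance: 1820 / 0.13 → 14000 mm.
Laser time per layer: 14000 / 7360 → 1.9022 s.
Per-layer time: 1.9022 + 5.88 → 7.7822 s.
Total: 2584 × 7.7822 s = 20109.2048 s → 5.59 hours.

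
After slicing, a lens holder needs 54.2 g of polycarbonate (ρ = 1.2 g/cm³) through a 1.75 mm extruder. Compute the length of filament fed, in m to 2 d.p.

18.78 m

Volume = 54.2 g / 1.2 g·cm⁻³ = 45.1667 cm³ = 45166.7 mm³.
A = π r² = π × 0.875² = 2.4053 mm².
L = V/A = 45166.7/2.4053 = 18777.99 mm → 18.78 m.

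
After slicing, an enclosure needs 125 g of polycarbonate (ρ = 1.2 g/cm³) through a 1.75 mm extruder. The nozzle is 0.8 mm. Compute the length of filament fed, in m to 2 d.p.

Extruded volume: 125/1.2 = 104.1667 cm³ (104166.7 mm³).
Filament cross-section = π × (1.75/2)² = 2.4053 mm².
Length = 104166.7 / 2.4053 = 43307.16 mm = 43.31 m.

43.31 m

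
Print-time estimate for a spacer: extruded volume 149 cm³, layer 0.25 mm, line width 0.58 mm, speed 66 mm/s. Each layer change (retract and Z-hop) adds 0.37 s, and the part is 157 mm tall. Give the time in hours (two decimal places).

Line area = 0.25 × 0.58 = 0.145 mm².
Path length: 149000 mm³ / 0.145 mm² → 1027586.2 mm.
Print-move time: 1027586.2 / 66 → 15569.5 s.
Number of layers: 157 / 0.25 → 628 (rounded up).
Non-print overhead = 628 × 0.37 = 232.36 s.
Total = 15569.5 + 232.36 = 15801.86 s = 4.39 hours.

4.39 hours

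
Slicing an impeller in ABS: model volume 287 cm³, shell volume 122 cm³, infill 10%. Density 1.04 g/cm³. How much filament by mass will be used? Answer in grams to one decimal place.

Infill region = 287 − 122 = 165 cm³.
Infill deposited = 0.10 × 165 = 16.5 cm³.
Total printed volume: 122 + 16.5 → 138.5 cm³.
Mass = 138.5 × 1.04, so 144.04 g.

144.0 g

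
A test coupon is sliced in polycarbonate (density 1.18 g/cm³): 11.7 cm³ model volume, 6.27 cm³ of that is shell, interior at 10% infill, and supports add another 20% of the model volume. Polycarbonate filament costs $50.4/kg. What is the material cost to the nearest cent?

$0.54

Interior volume: 11.7 − 6.27 → 5.43 cm³.
Infill deposited: 0.10 × 5.43 → 0.543 cm³.
Support = 0.20 × 11.7, so 2.34 cm³.
Total extruded = 6.27 + 0.543 + 2.34, so 9.153 cm³.
Mass: 9.153 × 1.18 → 10.80054 g.
At $50.4/kg: 10.80054/1000 × 50.4 = $0.54.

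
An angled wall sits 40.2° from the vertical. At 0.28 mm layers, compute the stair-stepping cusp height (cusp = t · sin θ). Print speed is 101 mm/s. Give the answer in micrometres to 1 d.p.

h_c = t·sin θ = 0.28 × 0.6455 = 0.18074 mm (180.7 μm).

180.7 μm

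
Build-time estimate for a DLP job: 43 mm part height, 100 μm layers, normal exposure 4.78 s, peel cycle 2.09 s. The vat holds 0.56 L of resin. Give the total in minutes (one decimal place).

Layer count = ceil(43 / 0.1) = 430.
Per-layer time = 4.78 + 2.09, so 6.87 s.
Total = 430 × 6.87 = 2954.1 s = 49.2 minutes.

49.2 minutes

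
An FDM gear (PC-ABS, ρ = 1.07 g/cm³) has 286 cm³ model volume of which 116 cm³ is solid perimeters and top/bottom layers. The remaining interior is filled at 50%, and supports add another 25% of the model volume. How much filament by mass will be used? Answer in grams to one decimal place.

291.6 g

Interior volume: 286 − 116 → 170 cm³.
Deposited infill = 0.50 × 170, so 85 cm³.
Support = 0.25 × 286, so 71.5 cm³.
Total printed volume = 116 + 85 + 71.5 = 272.5 cm³.
Mass = 272.5 × 1.07 = 291.575 g.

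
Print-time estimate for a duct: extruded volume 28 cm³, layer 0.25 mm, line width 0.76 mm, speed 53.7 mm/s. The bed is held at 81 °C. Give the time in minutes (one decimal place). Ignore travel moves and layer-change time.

Line area = 0.25 × 0.76, so 0.19 mm².
Path length: 28000 mm³ / 0.19 mm² → 147368.4 mm.
Extrusion time: 147368.4 / 53.7 → 2744.3 s.
Converting: 2744.3 s = 45.7 minutes.

45.7 minutes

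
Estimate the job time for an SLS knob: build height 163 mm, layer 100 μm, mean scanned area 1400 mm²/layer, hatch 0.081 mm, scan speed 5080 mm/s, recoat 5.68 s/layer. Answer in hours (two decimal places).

Layers = ⌈163/0.1⌉ = 1630.
Hatch length per layer: 1400 / 0.081 → 17284 mm.
Scan time per layer = 17284 / 5080 = 3.4024 s.
Time per layer = 3.4024 + 5.68 = 9.0824 s.
Total: 1630 × 9.0824 s = 14804.312 s → 4.11 hours.

4.11 hours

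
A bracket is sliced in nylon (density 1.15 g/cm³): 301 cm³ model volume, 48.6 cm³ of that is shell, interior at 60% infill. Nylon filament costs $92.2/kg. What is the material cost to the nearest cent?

$21.21

Interior volume: 301 − 48.6 → 252.4 cm³.
Deposited infill: 0.60 × 252.4 → 151.44 cm³.
Total extruded = 48.6 + 151.44, so 200.04 cm³.
Mass = 200.04 × 1.15, so 230.046 g.
Cost = 230.046 g / 1000 × $92.2/kg = $21.21.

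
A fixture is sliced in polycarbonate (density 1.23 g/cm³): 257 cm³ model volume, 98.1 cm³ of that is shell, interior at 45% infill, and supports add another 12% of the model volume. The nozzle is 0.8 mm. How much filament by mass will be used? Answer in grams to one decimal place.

246.5 g

Volume inside the shell: 257 − 98.1 → 158.9 cm³.
Infill volume: 0.45 × 158.9 → 71.505 cm³.
Support = 0.12 × 257, so 30.84 cm³.
Total extruded = 98.1 + 71.505 + 30.84 = 200.445 cm³.
Mass: 200.445 × 1.23 → 246.54735 g.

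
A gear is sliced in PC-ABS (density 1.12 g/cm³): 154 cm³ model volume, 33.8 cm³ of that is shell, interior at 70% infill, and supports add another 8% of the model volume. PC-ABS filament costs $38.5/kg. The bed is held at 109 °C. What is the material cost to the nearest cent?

$5.62

Infill region = 154 − 33.8 = 120.2 cm³.
Deposited infill = 0.70 × 120.2 = 84.14 cm³.
Support = 0.08 × 154 = 12.32 cm³.
Total printed volume = 33.8 + 84.14 + 12.32, so 130.26 cm³.
Mass = 130.26 × 1.12, so 145.8912 g.
At $38.5/kg: 145.8912/1000 × 38.5 = $5.62.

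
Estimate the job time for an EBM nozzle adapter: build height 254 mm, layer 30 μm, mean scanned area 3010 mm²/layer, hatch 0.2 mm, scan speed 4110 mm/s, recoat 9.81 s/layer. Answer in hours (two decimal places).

31.68 hours

Number of layers: 254 / 0.03 → 8467 (rounded up).
Per-layer scan distance = 3010 / 0.2 = 15050 mm.
Scan time per layer = 15050 / 4110, so 3.6618 s.
Time per layer = 3.6618 + 9.81 = 13.4718 s.
Build time = 8467 × 13.4718 = 114065.7306 s = 31.68 hours.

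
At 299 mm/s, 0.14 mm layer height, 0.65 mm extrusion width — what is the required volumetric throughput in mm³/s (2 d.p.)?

Extrusion cross-section = 0.14 × 0.65 = 0.091 mm².
Volumetric flow = 299 × 0.091 = 27.21 mm³/s.

27.21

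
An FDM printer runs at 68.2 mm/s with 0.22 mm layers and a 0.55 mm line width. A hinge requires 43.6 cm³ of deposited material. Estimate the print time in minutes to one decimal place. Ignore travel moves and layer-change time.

Bead cross-section = 0.22 × 0.55, so 0.121 mm².
Path length: 43600 mm³ / 0.121 mm² → 360330.6 mm.
Print-move time = 360330.6 / 68.2 = 5283.4 s.
Converting: 5283.4 s = 88.1 minutes.

88.1 minutes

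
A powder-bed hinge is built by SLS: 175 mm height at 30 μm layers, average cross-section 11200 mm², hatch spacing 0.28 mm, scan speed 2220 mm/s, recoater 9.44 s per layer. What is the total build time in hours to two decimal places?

44.50 hours

Layers = ⌈175/0.03⌉ = 5834.
Per-layer scan distance: 11200 / 0.28 → 40000 mm.
Per-layer scan time: 40000 / 2220 → 18.018 s.
Time per layer: 18.018 + 9.44 → 27.458 s.
Total: 5834 × 27.458 s = 160189.972 s → 44.50 hours.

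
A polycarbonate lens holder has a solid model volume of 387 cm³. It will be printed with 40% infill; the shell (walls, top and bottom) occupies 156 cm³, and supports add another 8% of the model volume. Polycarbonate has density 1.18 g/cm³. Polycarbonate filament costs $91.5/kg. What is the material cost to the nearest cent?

Volume inside the shell = 387 − 156 = 231 cm³.
Infill volume = 0.40 × 231, so 92.4 cm³.
Support = 0.08 × 387, so 30.96 cm³.
Total extruded = 156 + 92.4 + 30.96, so 279.36 cm³.
Mass = 279.36 × 1.18, so 329.6448 g.
Cost = 329.6448 g / 1000 × $91.5/kg = $30.16.

$30.16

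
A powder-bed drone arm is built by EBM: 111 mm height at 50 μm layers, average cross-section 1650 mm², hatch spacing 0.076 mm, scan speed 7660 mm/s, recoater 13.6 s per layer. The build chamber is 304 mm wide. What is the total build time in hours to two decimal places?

10.13 hours

Layer count = ceil(111 / 0.05) = 2220.
Scan path per layer = 1650 / 0.076 = 21710.5 mm.
Beam time per layer: 21710.5 / 7660 → 2.8343 s.
Time per layer = 2.8343 + 13.6, so 16.4343 s.
Total: 2220 × 16.4343 s = 36484.146 s → 10.13 hours.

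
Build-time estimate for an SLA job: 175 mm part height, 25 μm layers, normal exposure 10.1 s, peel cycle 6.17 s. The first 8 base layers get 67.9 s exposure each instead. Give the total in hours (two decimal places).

31.76 hours

Layer count = ceil(175 / 0.025) = 7000.
Burn-in layers = 8 × (67.9 + 6.17) = 592.56 s.
Normal layers = 6992 × (10.1 + 6.17), so 113759.84 s.
Total = 592.56 + 113759.84 = 114352.4 s = 31.76 hours.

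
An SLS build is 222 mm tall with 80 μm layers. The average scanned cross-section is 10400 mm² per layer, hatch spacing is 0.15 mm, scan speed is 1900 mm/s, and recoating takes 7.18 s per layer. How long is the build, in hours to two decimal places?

33.66 hours

Number of layers: 222 / 0.08 → 2775 (rounded up).
Per-layer scan distance: 10400 / 0.15 → 69333.3 mm.
Laser time per layer: 69333.3 / 1900 → 36.4912 s.
Time per layer = 36.4912 + 7.18, so 43.6712 s.
2775 layers × 43.6712 s/layer = 121187.58 s, i.e. 33.66 hours.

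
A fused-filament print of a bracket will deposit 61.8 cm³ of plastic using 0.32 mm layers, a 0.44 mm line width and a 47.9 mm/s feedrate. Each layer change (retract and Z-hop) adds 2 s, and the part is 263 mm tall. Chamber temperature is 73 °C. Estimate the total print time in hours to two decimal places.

3.00 hours

Extrusion cross-section = 0.32 × 0.44 = 0.1408 mm².
Total extruded path = 61800/0.1408 = 438920.5 mm.
Time extruding = 438920.5 / 47.9, so 9163.3 s.
Layer count = ceil(263 / 0.32) = 822.
Non-print overhead = 822 × 2, so 1644 s.
Total = 9163.3 + 1644 = 10807.3 s = 3.00 hours.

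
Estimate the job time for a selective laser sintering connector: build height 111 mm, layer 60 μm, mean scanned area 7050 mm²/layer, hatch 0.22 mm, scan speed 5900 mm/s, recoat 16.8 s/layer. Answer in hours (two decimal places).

Layer count = ceil(111 / 0.06) = 1850.
Hatch length per layer: 7050 / 0.22 → 32045.5 mm.
Scan time per layer: 32045.5 / 5900 → 5.4314 s.
Per-layer time = 5.4314 + 16.8 = 22.2314 s.
1850 layers × 22.2314 s/layer = 41128.09 s, i.e. 11.42 hours.

11.42 hours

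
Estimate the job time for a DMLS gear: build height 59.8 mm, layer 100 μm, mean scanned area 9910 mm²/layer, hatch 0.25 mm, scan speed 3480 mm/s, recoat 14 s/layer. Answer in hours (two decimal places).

4.22 hours

Layer count = ceil(59.8 / 0.1) = 598.
Scan path per layer: 9910 / 0.25 → 39640 mm.
Scan time per layer: 39640 / 3480 → 11.3908 s.
Time per layer: 11.3908 + 14 → 25.3908 s.
Total: 598 × 25.3908 s = 15183.6984 s → 4.22 hours.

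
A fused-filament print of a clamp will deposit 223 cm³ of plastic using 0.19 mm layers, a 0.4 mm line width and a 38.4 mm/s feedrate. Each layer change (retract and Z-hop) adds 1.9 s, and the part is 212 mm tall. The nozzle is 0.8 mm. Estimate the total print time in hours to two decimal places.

Line area = 0.19 × 0.4 = 0.076 mm².
Total extruded path = 223000/0.076 = 2934210.5 mm.
Extrusion time = 2934210.5 / 38.4, so 76411.7 s.
Layer count = ceil(212 / 0.19) = 1116.
Layer-change overhead: 1116 × 1.9 → 2120.4 s.
Total = 76411.7 + 2120.4 = 78532.1 s = 21.81 hours.

21.81 hours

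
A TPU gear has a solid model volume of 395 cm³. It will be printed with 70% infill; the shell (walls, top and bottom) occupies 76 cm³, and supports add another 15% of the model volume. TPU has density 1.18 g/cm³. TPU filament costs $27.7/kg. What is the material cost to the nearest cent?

Interior volume: 395 − 76 → 319 cm³.
Infill deposited: 0.70 × 319 → 223.3 cm³.
Support: 0.15 × 395 → 59.25 cm³.
Total printed volume: 76 + 223.3 + 59.25 → 358.55 cm³.
Mass = 358.55 × 1.18 = 423.089 g.
At $27.7/kg: 423.089/1000 × 27.7 = $11.72.

$11.72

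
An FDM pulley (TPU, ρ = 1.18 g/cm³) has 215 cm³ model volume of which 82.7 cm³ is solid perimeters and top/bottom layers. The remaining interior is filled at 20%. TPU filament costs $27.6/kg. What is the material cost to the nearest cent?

$3.56

Volume inside the shell: 215 − 82.7 → 132.3 cm³.
Infill volume: 0.20 × 132.3 → 26.46 cm³.
Total extruded = 82.7 + 26.46, so 109.16 cm³.
Mass: 109.16 × 1.18 → 128.8088 g.
Cost = 128.8088 g / 1000 × $27.6/kg = $3.56.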